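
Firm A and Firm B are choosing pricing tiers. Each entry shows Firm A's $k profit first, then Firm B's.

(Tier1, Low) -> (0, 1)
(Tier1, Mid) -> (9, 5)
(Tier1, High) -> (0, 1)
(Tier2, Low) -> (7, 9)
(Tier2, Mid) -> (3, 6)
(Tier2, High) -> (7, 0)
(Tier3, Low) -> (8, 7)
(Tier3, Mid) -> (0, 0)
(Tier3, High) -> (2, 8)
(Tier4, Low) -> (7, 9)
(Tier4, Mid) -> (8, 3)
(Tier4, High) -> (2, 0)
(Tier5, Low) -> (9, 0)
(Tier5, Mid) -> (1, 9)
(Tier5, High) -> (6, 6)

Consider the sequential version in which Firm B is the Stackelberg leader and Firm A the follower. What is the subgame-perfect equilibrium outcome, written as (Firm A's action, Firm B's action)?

Firm A best-responds to each possible Firm B move:
- Low: BR = Tier5, leader payoff 0.
- Mid: BR = Tier1, leader payoff 5.
- High: BR = Tier2, leader payoff 0.
Maximizing over 0, 5, 0, Firm B chooses Mid. Subgame-perfect outcome: (Tier1, Mid) with payoffs (9, 5).

(Tier1, Mid)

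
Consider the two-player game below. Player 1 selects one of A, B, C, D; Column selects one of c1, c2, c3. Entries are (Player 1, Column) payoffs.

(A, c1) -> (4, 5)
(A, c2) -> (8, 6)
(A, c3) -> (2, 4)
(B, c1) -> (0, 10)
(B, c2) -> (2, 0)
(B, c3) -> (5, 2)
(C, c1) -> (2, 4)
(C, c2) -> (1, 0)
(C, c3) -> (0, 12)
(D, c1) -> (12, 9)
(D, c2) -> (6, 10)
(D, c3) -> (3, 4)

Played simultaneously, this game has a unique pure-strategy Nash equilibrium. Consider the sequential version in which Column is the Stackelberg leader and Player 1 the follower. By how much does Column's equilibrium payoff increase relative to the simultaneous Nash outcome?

Work backward from Player 1's decision.
- c1: BR = D, leader payoff 9.
- c2: BR = A, leader payoff 6.
- c3: BR = B, leader payoff 2.
Column's induced payoffs are 9, 6, 2, so Column commits to c1. Subgame-perfect outcome: (D, c1) with payoffs (12, 9).
Now find the simultaneous Nash equilibrium.
Player 1's best replies: c1→D; c2→A; c3→B.
Column's best replies: A→c2; B→c1; C→c3; D→c2.
The unique mutual best reply is (A, c2), giving (8, 6).
Column's commitment gain: 9 − 6 = 3.

3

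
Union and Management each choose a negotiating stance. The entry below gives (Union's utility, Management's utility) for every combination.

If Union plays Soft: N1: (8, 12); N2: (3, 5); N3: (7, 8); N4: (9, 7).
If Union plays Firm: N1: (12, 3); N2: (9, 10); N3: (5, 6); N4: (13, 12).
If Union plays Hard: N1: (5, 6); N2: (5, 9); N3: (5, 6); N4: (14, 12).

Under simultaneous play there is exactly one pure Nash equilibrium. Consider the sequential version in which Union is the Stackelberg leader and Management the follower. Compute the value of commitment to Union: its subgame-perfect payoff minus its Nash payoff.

0

Backward induction with Union moving first.
- Soft: BR = N1, leader payoff 8.
- Firm: BR = N4, leader payoff 13.
- Hard: BR = N4, leader payoff 14.
Maximizing over 8, 13, 14, Union chooses Hard. Subgame-perfect outcome: (Hard, N4) with payoffs (14, 12).
Under simultaneous play:
Union's best replies: N1→Firm; N2→Firm; N3→Soft; N4→Hard.
Management's best replies: Soft→N1; Firm→N4; Hard→N4.
Only (Hard, N4) has each player best-responding; Nash payoffs (14, 12).
Union's commitment gain: 14 − 14 = 0.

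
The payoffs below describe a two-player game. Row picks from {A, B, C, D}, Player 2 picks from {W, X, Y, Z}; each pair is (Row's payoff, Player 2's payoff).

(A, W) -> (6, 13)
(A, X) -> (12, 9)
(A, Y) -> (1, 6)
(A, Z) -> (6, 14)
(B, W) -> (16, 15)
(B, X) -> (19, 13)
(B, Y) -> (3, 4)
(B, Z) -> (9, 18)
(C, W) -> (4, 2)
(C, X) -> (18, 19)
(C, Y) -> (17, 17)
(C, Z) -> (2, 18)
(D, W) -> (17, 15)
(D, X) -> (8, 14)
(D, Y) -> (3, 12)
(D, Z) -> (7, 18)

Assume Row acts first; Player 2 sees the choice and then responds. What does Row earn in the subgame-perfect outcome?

Solve by backward induction (Row leads).
- A → Player 2 plays Z (best of 13, 9, 6, 14); Row gets 6.
- B → Player 2 plays Z (best of 15, 13, 4, 18); Row gets 9.
- C → Player 2 plays X (best of 2, 19, 17, 18); Row gets 18.
- D → Player 2 plays Z (best of 15, 14, 12, 18); Row gets 7.
Maximizing over 6, 9, 18, 7, Row chooses C. Subgame-perfect outcome: (C, X) with payoffs (18, 19).

18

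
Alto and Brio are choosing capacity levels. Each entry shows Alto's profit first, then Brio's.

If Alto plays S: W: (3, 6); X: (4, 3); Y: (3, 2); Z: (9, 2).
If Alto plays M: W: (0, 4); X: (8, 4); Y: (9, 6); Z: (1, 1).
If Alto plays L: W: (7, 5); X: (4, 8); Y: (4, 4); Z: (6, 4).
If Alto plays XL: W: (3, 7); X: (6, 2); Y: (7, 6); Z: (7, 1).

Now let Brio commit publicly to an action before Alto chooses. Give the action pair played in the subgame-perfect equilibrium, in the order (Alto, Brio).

Solve by backward induction (Brio leads).
- W: BR = L, leader payoff 5.
- X: BR = M, leader payoff 4.
- Y: BR = M, leader payoff 6.
- Z: BR = S, leader payoff 2.
Among 5, 4, 6, 2, the best is 6 at Y. Subgame-perfect outcome: (M, Y) with payoffs (9, 6).

(M, Y)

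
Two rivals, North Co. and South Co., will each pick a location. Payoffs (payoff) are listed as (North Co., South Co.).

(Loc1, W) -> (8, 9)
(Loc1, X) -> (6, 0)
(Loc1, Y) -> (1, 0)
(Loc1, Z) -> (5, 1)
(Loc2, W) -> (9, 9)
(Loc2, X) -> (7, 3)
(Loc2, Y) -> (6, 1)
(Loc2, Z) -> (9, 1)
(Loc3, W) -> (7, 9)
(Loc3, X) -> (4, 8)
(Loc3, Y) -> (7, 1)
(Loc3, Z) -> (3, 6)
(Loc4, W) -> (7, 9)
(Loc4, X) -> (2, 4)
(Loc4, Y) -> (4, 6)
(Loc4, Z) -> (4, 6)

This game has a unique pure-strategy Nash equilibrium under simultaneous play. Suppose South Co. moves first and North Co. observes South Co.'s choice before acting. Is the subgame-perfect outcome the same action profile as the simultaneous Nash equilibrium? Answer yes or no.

Work backward from North Co.'s decision.
- W: North Co. compares 8, 9, 7, 7 and picks Loc2; South Co. would get 9.
- X: North Co. compares 6, 7, 4, 2 and picks Loc2; South Co. would get 3.
- Y: North Co. compares 1, 6, 7, 4 and picks Loc3; South Co. would get 1.
- Z: North Co. compares 5, 9, 3, 4 and picks Loc2; South Co. would get 1.
Maximizing over 9, 3, 1, 1, South Co. chooses W. Subgame-perfect outcome: (Loc2, W) with payoffs (9, 9).
Under simultaneous play:
North Co.'s best replies: W→Loc2; X→Loc2; Y→Loc3; Z→Loc2.
South Co.'s best replies: Loc1→W; Loc2→W; Loc3→W; Loc4→W.
Only (Loc2, W) has each player best-responding; Nash payoffs (9, 9).
Sequential outcome (Loc2, W) coincides with the Nash profile (Loc2, W).

yes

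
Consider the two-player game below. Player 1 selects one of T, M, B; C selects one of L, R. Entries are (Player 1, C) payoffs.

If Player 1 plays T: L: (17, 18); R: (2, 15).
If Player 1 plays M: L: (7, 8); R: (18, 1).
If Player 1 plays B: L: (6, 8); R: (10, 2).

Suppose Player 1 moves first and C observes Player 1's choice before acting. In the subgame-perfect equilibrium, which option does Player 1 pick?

T

Solve by backward induction (Player 1 leads).
- T → C plays L (best of 18, 15); Player 1 gets 17.
- M → C plays L (best of 8, 1); Player 1 gets 7.
- B → C plays L (best of 8, 2); Player 1 gets 6.
Among 17, 7, 6, the best is 17 at T. Subgame-perfect outcome: (T, L) with payoffs (17, 18).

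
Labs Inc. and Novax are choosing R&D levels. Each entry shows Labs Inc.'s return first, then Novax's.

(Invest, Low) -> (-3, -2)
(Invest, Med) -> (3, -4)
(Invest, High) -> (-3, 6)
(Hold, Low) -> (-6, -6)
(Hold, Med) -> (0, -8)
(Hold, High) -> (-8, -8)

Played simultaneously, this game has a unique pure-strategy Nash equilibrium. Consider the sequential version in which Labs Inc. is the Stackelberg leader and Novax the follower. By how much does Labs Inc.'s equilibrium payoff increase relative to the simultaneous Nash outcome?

0

Solve by backward induction (Labs Inc. leads).
- Invest: BR = High, leader payoff -3.
- Hold: BR = Low, leader payoff -6.
Maximizing over -3, -6, Labs Inc. chooses Invest. Subgame-perfect outcome: (Invest, High) with payoffs (-3, 6).
For the simultaneous game, intersect best replies.
Labs Inc.'s best replies: Low→Invest; Med→Invest; High→Invest.
Novax's best replies: Invest→High; Hold→Low.
The unique mutual best reply is (Invest, High), giving (-3, 6).
Labs Inc.'s commitment gain: -3 − -3 = 0.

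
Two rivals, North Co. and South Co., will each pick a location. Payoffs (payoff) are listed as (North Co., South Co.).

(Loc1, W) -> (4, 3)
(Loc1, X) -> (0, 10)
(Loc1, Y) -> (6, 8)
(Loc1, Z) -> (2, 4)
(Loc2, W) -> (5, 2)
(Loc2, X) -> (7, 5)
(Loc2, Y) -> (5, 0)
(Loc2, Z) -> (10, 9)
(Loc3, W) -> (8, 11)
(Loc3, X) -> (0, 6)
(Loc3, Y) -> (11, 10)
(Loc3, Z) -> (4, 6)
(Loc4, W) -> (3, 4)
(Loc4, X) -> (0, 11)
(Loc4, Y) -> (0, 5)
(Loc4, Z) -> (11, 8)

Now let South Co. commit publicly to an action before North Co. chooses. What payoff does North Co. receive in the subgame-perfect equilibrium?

Solve by backward induction (South Co. leads).
- W: BR = Loc3, leader payoff 11.
- X: BR = Loc2, leader payoff 5.
- Y: BR = Loc3, leader payoff 10.
- Z: BR = Loc4, leader payoff 8.
Among 11, 5, 10, 8, the best is 11 at W. Subgame-perfect outcome: (Loc3, W) with payoffs (8, 11).

8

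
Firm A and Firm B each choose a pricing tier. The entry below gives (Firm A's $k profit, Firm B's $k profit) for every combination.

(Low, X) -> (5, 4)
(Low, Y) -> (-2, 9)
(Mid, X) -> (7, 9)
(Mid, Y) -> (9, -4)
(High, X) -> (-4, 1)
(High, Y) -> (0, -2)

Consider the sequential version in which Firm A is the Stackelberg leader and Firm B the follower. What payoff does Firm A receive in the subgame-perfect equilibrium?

Backward induction with Firm A moving first.
- Low → Firm B plays Y (best of 4, 9); Firm A gets -2.
- Mid → Firm B plays X (best of 9, -4); Firm A gets 7.
- High → Firm B plays X (best of 1, -2); Firm A gets -4.
Maximizing over -2, 7, -4, Firm A chooses Mid. Subgame-perfect outcome: (Mid, X) with payoffs (7, 9).

7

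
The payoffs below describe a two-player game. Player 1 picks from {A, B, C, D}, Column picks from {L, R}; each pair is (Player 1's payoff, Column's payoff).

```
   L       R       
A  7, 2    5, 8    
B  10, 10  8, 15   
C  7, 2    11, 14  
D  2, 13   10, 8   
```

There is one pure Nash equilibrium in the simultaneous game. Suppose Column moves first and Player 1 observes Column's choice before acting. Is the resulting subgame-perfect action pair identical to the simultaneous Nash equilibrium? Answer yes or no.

Solve by backward induction (Column leads).
- L → Player 1 plays B (best of 7, 10, 7, 2); Column gets 10.
- R → Player 1 plays C (best of 5, 8, 11, 10); Column gets 14.
Among 10, 14, the best is 14 at R. Subgame-perfect outcome: (C, R) with payoffs (11, 14).
Under simultaneous play:
Player 1's best replies: L→B; R→C.
Column's best replies: A→R; B→R; C→R; D→L.
The unique mutual best reply is (C, R), giving (11, 14).
Sequential outcome (C, R) coincides with the Nash profile (C, R).

yes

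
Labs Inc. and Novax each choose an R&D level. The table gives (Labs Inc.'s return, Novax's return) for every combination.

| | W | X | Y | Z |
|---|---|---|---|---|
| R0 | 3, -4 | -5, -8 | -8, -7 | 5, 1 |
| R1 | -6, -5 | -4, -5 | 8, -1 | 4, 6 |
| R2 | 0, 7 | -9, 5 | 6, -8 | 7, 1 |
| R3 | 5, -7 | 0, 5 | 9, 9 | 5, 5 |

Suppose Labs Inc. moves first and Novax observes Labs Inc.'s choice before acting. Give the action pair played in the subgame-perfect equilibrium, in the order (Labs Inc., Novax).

Solve by backward induction (Labs Inc. leads).
- R0: BR = Z, leader payoff 5.
- R1: BR = Z, leader payoff 4.
- R2: BR = W, leader payoff 0.
- R3: BR = Y, leader payoff 9.
Maximizing over 5, 4, 0, 9, Labs Inc. chooses R3. Subgame-perfect outcome: (R3, Y) with payoffs (9, 9).

(R3, Y)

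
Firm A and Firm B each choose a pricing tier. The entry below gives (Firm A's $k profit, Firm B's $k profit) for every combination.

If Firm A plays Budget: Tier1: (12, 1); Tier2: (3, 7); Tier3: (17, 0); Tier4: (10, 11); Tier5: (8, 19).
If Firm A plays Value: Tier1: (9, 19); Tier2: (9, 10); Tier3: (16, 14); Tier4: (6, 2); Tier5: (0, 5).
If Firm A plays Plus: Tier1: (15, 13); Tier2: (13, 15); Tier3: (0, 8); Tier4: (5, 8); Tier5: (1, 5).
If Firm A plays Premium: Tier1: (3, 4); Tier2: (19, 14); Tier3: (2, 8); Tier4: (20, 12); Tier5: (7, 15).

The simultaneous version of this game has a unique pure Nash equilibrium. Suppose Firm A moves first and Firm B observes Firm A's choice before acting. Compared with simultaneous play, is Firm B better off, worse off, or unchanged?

Work backward from Firm B's decision.
- Budget → Firm B plays Tier5 (best of 1, 7, 0, 11, 19); Firm A gets 8.
- Value → Firm B plays Tier1 (best of 19, 10, 14, 2, 5); Firm A gets 9.
- Plus → Firm B plays Tier2 (best of 13, 15, 8, 8, 5); Firm A gets 13.
- Premium → Firm B plays Tier5 (best of 4, 14, 8, 12, 15); Firm A gets 7.
Firm A's induced payoffs are 8, 9, 13, 7, so Firm A commits to Plus. Subgame-perfect outcome: (Plus, Tier2) with payoffs (13, 15).
For the simultaneous game, intersect best replies.
Firm A's best replies: Tier1→Plus; Tier2→Premium; Tier3→Budget; Tier4→Premium; Tier5→Budget.
Firm B's best replies: Budget→Tier5; Value→Tier1; Plus→Tier2; Premium→Tier5.
The unique mutual best reply is (Budget, Tier5), giving (8, 19).
Firm B earns 15 sequentially versus 19 at the Nash outcome: worse off.

worse off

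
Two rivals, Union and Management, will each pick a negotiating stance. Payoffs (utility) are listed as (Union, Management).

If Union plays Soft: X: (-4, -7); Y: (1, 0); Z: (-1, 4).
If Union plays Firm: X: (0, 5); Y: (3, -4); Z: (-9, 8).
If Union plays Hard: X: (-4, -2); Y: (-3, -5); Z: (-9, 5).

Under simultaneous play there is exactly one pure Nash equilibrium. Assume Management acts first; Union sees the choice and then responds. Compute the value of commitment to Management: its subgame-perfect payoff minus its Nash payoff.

Union best-responds to each possible Management move:
- X: BR = Firm, leader payoff 5.
- Y: BR = Firm, leader payoff -4.
- Z: BR = Soft, leader payoff 4.
Management's induced payoffs are 5, -4, 4, so Management commits to X. Subgame-perfect outcome: (Firm, X) with payoffs (0, 5).
Under simultaneous play:
Union's best replies: X→Firm; Y→Firm; Z→Soft.
Management's best replies: Soft→Z; Firm→Z; Hard→Z.
Only (Soft, Z) has each player best-responding; Nash payoffs (-1, 4).
Management's commitment gain: 5 − 4 = 1.

1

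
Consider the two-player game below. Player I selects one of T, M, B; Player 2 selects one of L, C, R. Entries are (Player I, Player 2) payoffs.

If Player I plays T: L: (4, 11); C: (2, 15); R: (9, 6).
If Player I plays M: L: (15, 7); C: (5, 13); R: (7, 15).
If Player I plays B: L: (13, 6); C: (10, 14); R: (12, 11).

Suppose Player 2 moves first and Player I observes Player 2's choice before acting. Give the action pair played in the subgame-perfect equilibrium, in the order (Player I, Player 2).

Backward induction with Player 2 moving first.
- L: Player I compares 4, 15, 13 and picks M; Player 2 would get 7.
- C: Player I compares 2, 5, 10 and picks B; Player 2 would get 14.
- R: Player I compares 9, 7, 12 and picks B; Player 2 would get 11.
Player 2's induced payoffs are 7, 14, 11, so Player 2 commits to C. Subgame-perfect outcome: (B, C) with payoffs (10, 14).

(B, C)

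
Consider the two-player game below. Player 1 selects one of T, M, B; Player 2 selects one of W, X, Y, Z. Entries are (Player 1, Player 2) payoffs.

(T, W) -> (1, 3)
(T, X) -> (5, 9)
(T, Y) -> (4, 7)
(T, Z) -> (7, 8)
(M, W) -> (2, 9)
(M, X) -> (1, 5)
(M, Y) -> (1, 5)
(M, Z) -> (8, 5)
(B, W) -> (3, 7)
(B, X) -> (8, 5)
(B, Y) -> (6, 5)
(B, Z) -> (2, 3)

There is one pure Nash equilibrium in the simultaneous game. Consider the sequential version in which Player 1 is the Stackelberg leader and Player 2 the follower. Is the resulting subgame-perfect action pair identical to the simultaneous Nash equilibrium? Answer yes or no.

Player 2 best-responds to each possible Player 1 move:
- T: Player 2 compares 3, 9, 7, 8 and picks X; Player 1 would get 5.
- M: Player 2 compares 9, 5, 5, 5 and picks W; Player 1 would get 2.
- B: Player 2 compares 7, 5, 5, 3 and picks W; Player 1 would get 3.
Maximizing over 5, 2, 3, Player 1 chooses T. Subgame-perfect outcome: (T, X) with payoffs (5, 9).
Now find the simultaneous Nash equilibrium.
Player 1's best replies: W→B; X→B; Y→B; Z→M.
Player 2's best replies: T→X; M→W; B→W.
Only (B, W) has each player best-responding; Nash payoffs (3, 7).
Sequential outcome (T, X) differs from the Nash profile (B, W).

no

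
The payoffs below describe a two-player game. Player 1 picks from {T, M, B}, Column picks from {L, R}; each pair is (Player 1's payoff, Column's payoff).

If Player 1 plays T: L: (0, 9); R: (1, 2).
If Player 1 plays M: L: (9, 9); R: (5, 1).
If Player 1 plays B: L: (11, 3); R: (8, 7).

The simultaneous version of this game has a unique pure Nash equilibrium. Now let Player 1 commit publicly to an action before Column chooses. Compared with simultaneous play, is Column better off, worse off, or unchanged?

better off

Column best-responds to each possible Player 1 move:
- T → Column plays L (best of 9, 2); Player 1 gets 0.
- M → Column plays L (best of 9, 1); Player 1 gets 9.
- B → Column plays R (best of 3, 7); Player 1 gets 8.
Player 1's induced payoffs are 0, 9, 8, so Player 1 commits to M. Subgame-perfect outcome: (M, L) with payoffs (9, 9).
Now find the simultaneous Nash equilibrium.
Player 1's best replies: L→B; R→B.
Column's best replies: T→L; M→L; B→R.
The unique mutual best reply is (B, R), giving (8, 7).
Column earns 9 sequentially versus 7 at the Nash outcome: better off.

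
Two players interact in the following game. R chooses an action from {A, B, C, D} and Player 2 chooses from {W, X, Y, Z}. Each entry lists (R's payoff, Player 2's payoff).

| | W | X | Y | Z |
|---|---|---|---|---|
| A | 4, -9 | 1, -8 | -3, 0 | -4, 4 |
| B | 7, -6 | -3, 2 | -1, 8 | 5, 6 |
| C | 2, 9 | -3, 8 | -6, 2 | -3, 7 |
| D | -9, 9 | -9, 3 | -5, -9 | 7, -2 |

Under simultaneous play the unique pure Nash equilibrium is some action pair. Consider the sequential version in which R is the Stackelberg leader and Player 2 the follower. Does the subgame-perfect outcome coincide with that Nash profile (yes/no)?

no

Solve by backward induction (R leads).
- A: Player 2 compares -9, -8, 0, 4 and picks Z; R would get -4.
- B: Player 2 compares -6, 2, 8, 6 and picks Y; R would get -1.
- C: Player 2 compares 9, 8, 2, 7 and picks W; R would get 2.
- D: Player 2 compares 9, 3, -9, -2 and picks W; R would get -9.
Maximizing over -4, -1, 2, -9, R chooses C. Subgame-perfect outcome: (C, W) with payoffs (2, 9).
For the simultaneous game, intersect best replies.
R's best replies: W→B; X→A; Y→B; Z→D.
Player 2's best replies: A→Z; B→Y; C→W; D→W.
Only (B, Y) has each player best-responding; Nash payoffs (-1, 8).
Sequential outcome (C, W) differs from the Nash profile (B, Y).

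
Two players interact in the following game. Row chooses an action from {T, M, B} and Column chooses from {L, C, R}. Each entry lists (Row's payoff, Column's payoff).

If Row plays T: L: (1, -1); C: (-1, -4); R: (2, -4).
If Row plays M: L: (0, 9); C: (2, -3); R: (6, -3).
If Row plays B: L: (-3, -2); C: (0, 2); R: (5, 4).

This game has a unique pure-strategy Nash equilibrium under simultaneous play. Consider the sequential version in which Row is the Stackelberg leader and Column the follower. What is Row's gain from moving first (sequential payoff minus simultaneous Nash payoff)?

4

Work backward from Column's decision.
- T: Column compares -1, -4, -4 and picks L; Row would get 1.
- M: Column compares 9, -3, -3 and picks L; Row would get 0.
- B: Column compares -2, 2, 4 and picks R; Row would get 5.
Row's induced payoffs are 1, 0, 5, so Row commits to B. Subgame-perfect outcome: (B, R) with payoffs (5, 4).
Now find the simultaneous Nash equilibrium.
Row's best replies: L→T; C→M; R→M.
Column's best replies: T→L; M→L; B→R.
Only (T, L) has each player best-responding; Nash payoffs (1, -1).
Row's commitment gain: 5 − 1 = 4.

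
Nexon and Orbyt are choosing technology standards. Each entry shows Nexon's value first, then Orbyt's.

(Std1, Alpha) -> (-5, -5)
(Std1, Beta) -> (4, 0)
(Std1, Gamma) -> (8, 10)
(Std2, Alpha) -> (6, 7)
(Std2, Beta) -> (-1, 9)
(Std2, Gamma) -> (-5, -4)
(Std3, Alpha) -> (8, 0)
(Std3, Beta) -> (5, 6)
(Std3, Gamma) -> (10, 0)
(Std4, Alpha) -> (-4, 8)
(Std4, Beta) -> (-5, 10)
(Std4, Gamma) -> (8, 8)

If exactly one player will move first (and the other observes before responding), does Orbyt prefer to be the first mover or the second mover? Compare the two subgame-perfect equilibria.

second

If Nexon leads: Orbyt's best replies are Std1→Gamma, Std2→Beta, Std3→Beta, Std4→Beta; Nexon's induced payoffs 8, -1, 5, -5; outcome (Std1, Gamma), payoffs (8, 10).
If Orbyt leads: Nexon's best replies are Alpha→Std3, Beta→Std3, Gamma→Std3; Orbyt's induced payoffs 0, 6, 0; outcome (Std3, Beta), payoffs (5, 6).
Orbyt gets 6 moving first and 10 moving second, so Orbyt prefers to move second.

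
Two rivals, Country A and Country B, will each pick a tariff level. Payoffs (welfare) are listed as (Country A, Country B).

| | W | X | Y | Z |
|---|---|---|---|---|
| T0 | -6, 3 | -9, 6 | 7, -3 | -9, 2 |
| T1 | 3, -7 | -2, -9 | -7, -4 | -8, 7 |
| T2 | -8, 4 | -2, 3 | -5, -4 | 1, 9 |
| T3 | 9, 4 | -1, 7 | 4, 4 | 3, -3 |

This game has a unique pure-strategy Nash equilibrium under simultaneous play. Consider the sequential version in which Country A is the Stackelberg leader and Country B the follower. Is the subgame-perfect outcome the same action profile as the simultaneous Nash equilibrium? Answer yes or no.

Country B best-responds to each possible Country A move:
- T0 → Country B plays X (best of 3, 6, -3, 2); Country A gets -9.
- T1 → Country B plays Z (best of -7, -9, -4, 7); Country A gets -8.
- T2 → Country B plays Z (best of 4, 3, -4, 9); Country A gets 1.
- T3 → Country B plays X (best of 4, 7, 4, -3); Country A gets -1.
Maximizing over -9, -8, 1, -1, Country A chooses T2. Subgame-perfect outcome: (T2, Z) with payoffs (1, 9).
Now find the simultaneous Nash equilibrium.
Country A's best replies: W→T3; X→T3; Y→T0; Z→T3.
Country B's best replies: T0→X; T1→Z; T2→Z; T3→X.
The unique mutual best reply is (T3, X), giving (-1, 7).
Sequential outcome (T2, Z) differs from the Nash profile (T3, X).

no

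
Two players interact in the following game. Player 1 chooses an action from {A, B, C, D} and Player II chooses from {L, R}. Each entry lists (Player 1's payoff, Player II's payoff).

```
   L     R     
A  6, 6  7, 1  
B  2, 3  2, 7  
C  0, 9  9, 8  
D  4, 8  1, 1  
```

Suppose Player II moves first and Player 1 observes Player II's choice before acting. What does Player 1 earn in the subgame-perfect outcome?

9

Backward induction with Player II moving first.
- L: BR = A, leader payoff 6.
- R: BR = C, leader payoff 8.
Among 6, 8, the best is 8 at R. Subgame-perfect outcome: (C, R) with payoffs (9, 8).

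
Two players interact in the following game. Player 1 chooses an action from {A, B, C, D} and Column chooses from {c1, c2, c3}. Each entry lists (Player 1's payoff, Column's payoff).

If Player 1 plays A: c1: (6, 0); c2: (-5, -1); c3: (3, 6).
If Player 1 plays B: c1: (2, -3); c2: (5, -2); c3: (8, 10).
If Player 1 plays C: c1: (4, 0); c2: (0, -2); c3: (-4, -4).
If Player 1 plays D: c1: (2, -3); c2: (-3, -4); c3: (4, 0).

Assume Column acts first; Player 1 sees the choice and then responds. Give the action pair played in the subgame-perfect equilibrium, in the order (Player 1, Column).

(B, c3)

Backward induction with Column moving first.
- c1 → Player 1 plays A (best of 6, 2, 4, 2); Column gets 0.
- c2 → Player 1 plays B (best of -5, 5, 0, -3); Column gets -2.
- c3 → Player 1 plays B (best of 3, 8, -4, 4); Column gets 10.
Column's induced payoffs are 0, -2, 10, so Column commits to c3. Subgame-perfect outcome: (B, c3) with payoffs (8, 10).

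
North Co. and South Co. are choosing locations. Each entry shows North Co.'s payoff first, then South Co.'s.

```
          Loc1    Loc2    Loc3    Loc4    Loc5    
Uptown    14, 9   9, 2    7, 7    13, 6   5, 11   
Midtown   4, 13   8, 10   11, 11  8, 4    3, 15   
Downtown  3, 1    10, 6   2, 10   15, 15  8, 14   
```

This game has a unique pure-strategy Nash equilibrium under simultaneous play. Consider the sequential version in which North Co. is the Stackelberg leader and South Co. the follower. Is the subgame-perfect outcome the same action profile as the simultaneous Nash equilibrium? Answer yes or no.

yes

Backward induction with North Co. moving first.
- Uptown: BR = Loc5, leader payoff 5.
- Midtown: BR = Loc5, leader payoff 3.
- Downtown: BR = Loc4, leader payoff 15.
North Co.'s induced payoffs are 5, 3, 15, so North Co. commits to Downtown. Subgame-perfect outcome: (Downtown, Loc4) with payoffs (15, 15).
For the simultaneous game, intersect best replies.
North Co.'s best replies: Loc1→Uptown; Loc2→Downtown; Loc3→Midtown; Loc4→Downtown; Loc5→Downtown.
South Co.'s best replies: Uptown→Loc5; Midtown→Loc5; Downtown→Loc4.
Only (Downtown, Loc4) has each player best-responding; Nash payoffs (15, 15).
Sequential outcome (Downtown, Loc4) coincides with the Nash profile (Downtown, Loc4).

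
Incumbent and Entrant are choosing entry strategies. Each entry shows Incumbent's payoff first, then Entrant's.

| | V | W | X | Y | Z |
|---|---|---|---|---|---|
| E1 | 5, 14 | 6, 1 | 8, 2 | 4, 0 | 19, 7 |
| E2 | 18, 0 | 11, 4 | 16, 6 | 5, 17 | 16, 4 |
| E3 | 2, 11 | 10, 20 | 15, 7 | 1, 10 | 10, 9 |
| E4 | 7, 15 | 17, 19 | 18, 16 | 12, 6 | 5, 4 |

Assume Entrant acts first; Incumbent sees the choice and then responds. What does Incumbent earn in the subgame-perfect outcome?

Incumbent best-responds to each possible Entrant move:
- V → Incumbent plays E2 (best of 5, 18, 2, 7); Entrant gets 0.
- W → Incumbent plays E4 (best of 6, 11, 10, 17); Entrant gets 19.
- X → Incumbent plays E4 (best of 8, 16, 15, 18); Entrant gets 16.
- Y → Incumbent plays E4 (best of 4, 5, 1, 12); Entrant gets 6.
- Z → Incumbent plays E1 (best of 19, 16, 10, 5); Entrant gets 7.
Maximizing over 0, 19, 16, 6, 7, Entrant chooses W. Subgame-perfect outcome: (E4, W) with payoffs (17, 19).

17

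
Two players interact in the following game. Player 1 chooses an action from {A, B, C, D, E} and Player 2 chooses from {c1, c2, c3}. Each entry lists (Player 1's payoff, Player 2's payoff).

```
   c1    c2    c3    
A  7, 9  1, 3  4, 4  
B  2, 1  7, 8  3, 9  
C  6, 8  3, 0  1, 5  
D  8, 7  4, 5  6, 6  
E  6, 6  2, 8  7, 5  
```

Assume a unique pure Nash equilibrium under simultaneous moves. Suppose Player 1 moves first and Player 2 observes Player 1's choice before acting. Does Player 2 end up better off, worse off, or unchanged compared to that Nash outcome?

Player 2 best-responds to each possible Player 1 move:
- A: Player 2 compares 9, 3, 4 and picks c1; Player 1 would get 7.
- B: Player 2 compares 1, 8, 9 and picks c3; Player 1 would get 3.
- C: Player 2 compares 8, 0, 5 and picks c1; Player 1 would get 6.
- D: Player 2 compares 7, 5, 6 and picks c1; Player 1 would get 8.
- E: Player 2 compares 6, 8, 5 and picks c2; Player 1 would get 2.
Maximizing over 7, 3, 6, 8, 2, Player 1 chooses D. Subgame-perfect outcome: (D, c1) with payoffs (8, 7).
Now find the simultaneous Nash equilibrium.
Player 1's best replies: c1→D; c2→B; c3→E.
Player 2's best replies: A→c1; B→c3; C→c1; D→c1; E→c2.
The unique mutual best reply is (D, c1), giving (8, 7).
Player 2 earns 7 sequentially versus 7 at the Nash outcome: unchanged.

unchanged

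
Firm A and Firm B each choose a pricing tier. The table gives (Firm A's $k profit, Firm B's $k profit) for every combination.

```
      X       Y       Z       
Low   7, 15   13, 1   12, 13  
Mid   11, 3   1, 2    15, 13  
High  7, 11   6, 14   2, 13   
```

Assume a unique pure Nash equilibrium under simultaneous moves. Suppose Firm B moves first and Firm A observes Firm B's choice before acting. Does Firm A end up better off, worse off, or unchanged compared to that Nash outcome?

Work backward from Firm A's decision.
- X: BR = Mid, leader payoff 3.
- Y: BR = Low, leader payoff 1.
- Z: BR = Mid, leader payoff 13.
Maximizing over 3, 1, 13, Firm B chooses Z. Subgame-perfect outcome: (Mid, Z) with payoffs (15, 13).
Now find the simultaneous Nash equilibrium.
Firm A's best replies: X→Mid; Y→Low; Z→Mid.
Firm B's best replies: Low→X; Mid→Z; High→Y.
Only (Mid, Z) has each player best-responding; Nash payoffs (15, 13).
Firm A earns 15 sequentially versus 15 at the Nash outcome: unchanged.

unchanged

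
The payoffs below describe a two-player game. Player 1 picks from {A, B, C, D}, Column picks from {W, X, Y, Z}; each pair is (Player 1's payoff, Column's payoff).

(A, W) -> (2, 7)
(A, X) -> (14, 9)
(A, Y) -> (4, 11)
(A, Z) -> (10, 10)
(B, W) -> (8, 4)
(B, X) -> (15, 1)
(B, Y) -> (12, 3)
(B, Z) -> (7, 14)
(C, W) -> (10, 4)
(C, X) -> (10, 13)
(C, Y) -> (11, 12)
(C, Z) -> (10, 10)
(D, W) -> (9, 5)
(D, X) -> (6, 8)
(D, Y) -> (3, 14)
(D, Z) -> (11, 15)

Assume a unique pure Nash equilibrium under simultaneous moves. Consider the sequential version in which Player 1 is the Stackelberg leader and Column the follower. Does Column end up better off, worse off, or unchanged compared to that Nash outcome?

Column best-responds to each possible Player 1 move:
- A: BR = Y, leader payoff 4.
- B: BR = Z, leader payoff 7.
- C: BR = X, leader payoff 10.
- D: BR = Z, leader payoff 11.
Maximizing over 4, 7, 10, 11, Player 1 chooses D. Subgame-perfect outcome: (D, Z) with payoffs (11, 15).
For the simultaneous game, intersect best replies.
Player 1's best replies: W→C; X→B; Y→B; Z→D.
Column's best replies: A→Y; B→Z; C→X; D→Z.
Only (D, Z) has each player best-responding; Nash payoffs (11, 15).
Column earns 15 sequentially versus 15 at the Nash outcome: unchanged.

unchanged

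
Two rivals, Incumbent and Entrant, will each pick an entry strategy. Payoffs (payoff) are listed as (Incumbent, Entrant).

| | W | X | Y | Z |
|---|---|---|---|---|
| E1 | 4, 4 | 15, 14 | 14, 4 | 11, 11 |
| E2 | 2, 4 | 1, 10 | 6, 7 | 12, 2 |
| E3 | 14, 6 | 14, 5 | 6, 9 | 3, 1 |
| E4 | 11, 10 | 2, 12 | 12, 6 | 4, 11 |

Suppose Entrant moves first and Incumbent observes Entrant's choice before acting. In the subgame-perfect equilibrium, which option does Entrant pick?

X

Solve by backward induction (Entrant leads).
- W: BR = E3, leader payoff 6.
- X: BR = E1, leader payoff 14.
- Y: BR = E1, leader payoff 4.
- Z: BR = E2, leader payoff 2.
Maximizing over 6, 14, 4, 2, Entrant chooses X. Subgame-perfect outcome: (E1, X) with payoffs (15, 14).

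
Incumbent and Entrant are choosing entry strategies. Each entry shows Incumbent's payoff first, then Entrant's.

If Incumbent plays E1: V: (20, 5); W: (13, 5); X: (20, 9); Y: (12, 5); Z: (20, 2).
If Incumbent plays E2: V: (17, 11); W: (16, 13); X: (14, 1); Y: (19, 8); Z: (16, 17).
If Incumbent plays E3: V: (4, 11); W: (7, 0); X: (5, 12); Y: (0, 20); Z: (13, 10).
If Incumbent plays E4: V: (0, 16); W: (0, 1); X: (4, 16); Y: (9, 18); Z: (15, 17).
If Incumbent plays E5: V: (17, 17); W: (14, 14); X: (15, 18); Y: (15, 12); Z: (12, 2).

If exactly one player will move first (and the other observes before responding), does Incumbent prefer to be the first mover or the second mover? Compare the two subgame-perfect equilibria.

If Incumbent leads: Entrant's best replies are E1→X, E2→Z, E3→Y, E4→Y, E5→X; Incumbent's induced payoffs 20, 16, 0, 9, 15; outcome (E1, X), payoffs (20, 9).
If Entrant leads: Incumbent's best replies are V→E1, W→E2, X→E1, Y→E2, Z→E1; Entrant's induced payoffs 5, 13, 9, 8, 2; outcome (E2, W), payoffs (16, 13).
Incumbent gets 20 moving first and 16 moving second, so Incumbent prefers to move first.

first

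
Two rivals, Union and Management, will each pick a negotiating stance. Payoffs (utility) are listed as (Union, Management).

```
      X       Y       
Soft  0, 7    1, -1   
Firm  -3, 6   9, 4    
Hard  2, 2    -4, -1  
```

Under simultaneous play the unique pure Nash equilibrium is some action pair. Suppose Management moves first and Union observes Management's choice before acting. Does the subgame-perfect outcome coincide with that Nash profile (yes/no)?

Backward induction with Management moving first.
- X: BR = Hard, leader payoff 2.
- Y: BR = Firm, leader payoff 4.
Management's induced payoffs are 2, 4, so Management commits to Y. Subgame-perfect outcome: (Firm, Y) with payoffs (9, 4).
Under simultaneous play:
Union's best replies: X→Hard; Y→Firm.
Management's best replies: Soft→X; Firm→X; Hard→X.
Only (Hard, X) has each player best-responding; Nash payoffs (2, 2).
Sequential outcome (Firm, Y) differs from the Nash profile (Hard, X).

no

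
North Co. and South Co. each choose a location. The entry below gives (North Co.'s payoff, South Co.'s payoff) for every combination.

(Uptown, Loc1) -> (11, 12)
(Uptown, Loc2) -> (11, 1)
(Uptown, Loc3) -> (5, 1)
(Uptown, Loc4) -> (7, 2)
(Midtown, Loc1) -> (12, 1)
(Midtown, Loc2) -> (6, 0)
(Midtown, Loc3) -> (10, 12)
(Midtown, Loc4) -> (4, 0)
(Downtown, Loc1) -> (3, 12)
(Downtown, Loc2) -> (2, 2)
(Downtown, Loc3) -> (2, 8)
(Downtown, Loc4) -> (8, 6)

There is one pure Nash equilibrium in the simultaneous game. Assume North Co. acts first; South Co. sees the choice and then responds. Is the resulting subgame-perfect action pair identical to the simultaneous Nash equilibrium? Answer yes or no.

Solve by backward induction (North Co. leads).
- Uptown → South Co. plays Loc1 (best of 12, 1, 1, 2); North Co. gets 11.
- Midtown → South Co. plays Loc3 (best of 1, 0, 12, 0); North Co. gets 10.
- Downtown → South Co. plays Loc1 (best of 12, 2, 8, 6); North Co. gets 3.
Among 11, 10, 3, the best is 11 at Uptown. Subgame-perfect outcome: (Uptown, Loc1) with payoffs (11, 12).
Now find the simultaneous Nash equilibrium.
North Co.'s best replies: Loc1→Midtown; Loc2→Uptown; Loc3→Midtown; Loc4→Downtown.
South Co.'s best replies: Uptown→Loc1; Midtown→Loc3; Downtown→Loc1.
Only (Midtown, Loc3) has each player best-responding; Nash payoffs (10, 12).
Sequential outcome (Uptown, Loc1) differs from the Nash profile (Midtown, Loc3).

no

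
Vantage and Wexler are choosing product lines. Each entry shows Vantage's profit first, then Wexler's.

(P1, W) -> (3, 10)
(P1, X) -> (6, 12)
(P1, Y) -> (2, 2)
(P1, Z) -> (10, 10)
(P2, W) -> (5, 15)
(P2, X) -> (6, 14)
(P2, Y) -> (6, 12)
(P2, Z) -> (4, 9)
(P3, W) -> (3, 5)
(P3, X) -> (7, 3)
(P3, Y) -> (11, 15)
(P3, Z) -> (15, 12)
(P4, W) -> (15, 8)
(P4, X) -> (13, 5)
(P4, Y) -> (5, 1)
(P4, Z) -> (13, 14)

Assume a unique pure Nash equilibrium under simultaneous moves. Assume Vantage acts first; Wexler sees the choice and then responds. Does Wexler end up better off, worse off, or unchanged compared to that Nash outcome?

Backward induction with Vantage moving first.
- P1: Wexler compares 10, 12, 2, 10 and picks X; Vantage would get 6.
- P2: Wexler compares 15, 14, 12, 9 and picks W; Vantage would get 5.
- P3: Wexler compares 5, 3, 15, 12 and picks Y; Vantage would get 11.
- P4: Wexler compares 8, 5, 1, 14 and picks Z; Vantage would get 13.
Maximizing over 6, 5, 11, 13, Vantage chooses P4. Subgame-perfect outcome: (P4, Z) with payoffs (13, 14).
For the simultaneous game, intersect best replies.
Vantage's best replies: W→P4; X→P4; Y→P3; Z→P3.
Wexler's best replies: P1→X; P2→W; P3→Y; P4→Z.
The unique mutual best reply is (P3, Y), giving (11, 15).
Wexler earns 14 sequentially versus 15 at the Nash outcome: worse off.

worse off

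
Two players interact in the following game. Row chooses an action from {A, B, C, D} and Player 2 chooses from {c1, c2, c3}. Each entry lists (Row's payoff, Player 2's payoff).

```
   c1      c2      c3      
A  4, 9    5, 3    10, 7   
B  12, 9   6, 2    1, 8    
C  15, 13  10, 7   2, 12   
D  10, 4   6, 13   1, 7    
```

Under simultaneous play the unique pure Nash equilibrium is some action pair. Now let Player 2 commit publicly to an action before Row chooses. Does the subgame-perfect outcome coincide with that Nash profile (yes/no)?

yes

Row best-responds to each possible Player 2 move:
- c1: BR = C, leader payoff 13.
- c2: BR = C, leader payoff 7.
- c3: BR = A, leader payoff 7.
Player 2's induced payoffs are 13, 7, 7, so Player 2 commits to c1. Subgame-perfect outcome: (C, c1) with payoffs (15, 13).
Under simultaneous play:
Row's best replies: c1→C; c2→C; c3→A.
Player 2's best replies: A→c1; B→c1; C→c1; D→c2.
Only (C, c1) has each player best-responding; Nash payoffs (15, 13).
Sequential outcome (C, c1) coincides with the Nash profile (C, c1).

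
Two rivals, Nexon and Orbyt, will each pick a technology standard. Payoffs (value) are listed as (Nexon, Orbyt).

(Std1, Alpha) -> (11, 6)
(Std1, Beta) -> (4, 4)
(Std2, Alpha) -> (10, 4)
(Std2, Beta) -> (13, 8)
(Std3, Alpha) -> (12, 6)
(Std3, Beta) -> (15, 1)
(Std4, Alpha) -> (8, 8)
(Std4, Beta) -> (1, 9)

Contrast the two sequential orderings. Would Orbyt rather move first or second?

If Nexon leads: Orbyt's best replies are Std1→Alpha, Std2→Beta, Std3→Alpha, Std4→Beta; Nexon's induced payoffs 11, 13, 12, 1; outcome (Std2, Beta), payoffs (13, 8).
If Orbyt leads: Nexon's best replies are Alpha→Std3, Beta→Std3; Orbyt's induced payoffs 6, 1; outcome (Std3, Alpha), payoffs (12, 6).
Orbyt gets 6 moving first and 8 moving second, so Orbyt prefers to move second.

second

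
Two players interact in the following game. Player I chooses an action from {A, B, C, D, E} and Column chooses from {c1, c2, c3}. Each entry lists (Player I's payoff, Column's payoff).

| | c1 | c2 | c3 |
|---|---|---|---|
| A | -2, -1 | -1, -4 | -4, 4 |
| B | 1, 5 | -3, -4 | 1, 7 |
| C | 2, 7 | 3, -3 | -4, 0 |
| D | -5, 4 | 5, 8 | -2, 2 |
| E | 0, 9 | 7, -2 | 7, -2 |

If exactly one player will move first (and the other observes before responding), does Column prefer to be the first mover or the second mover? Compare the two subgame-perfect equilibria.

second

If Player I leads: Column's best replies are A→c3, B→c3, C→c1, D→c2, E→c1; Player I's induced payoffs -4, 1, 2, 5, 0; outcome (D, c2), payoffs (5, 8).
If Column leads: Player I's best replies are c1→C, c2→E, c3→E; Column's induced payoffs 7, -2, -2; outcome (C, c1), payoffs (2, 7).
Column gets 7 moving first and 8 moving second, so Column prefers to move second.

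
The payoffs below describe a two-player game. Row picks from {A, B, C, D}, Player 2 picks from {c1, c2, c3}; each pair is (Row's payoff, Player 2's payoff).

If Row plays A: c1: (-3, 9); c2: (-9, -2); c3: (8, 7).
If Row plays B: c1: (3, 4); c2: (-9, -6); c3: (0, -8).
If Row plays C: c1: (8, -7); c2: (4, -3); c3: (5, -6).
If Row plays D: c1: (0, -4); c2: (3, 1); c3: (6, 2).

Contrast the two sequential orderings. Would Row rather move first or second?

If Row leads: Player 2's best replies are A→c1, B→c1, C→c2, D→c3; Row's induced payoffs -3, 3, 4, 6; outcome (D, c3), payoffs (6, 2).
If Player 2 leads: Row's best replies are c1→C, c2→C, c3→A; Player 2's induced payoffs -7, -3, 7; outcome (A, c3), payoffs (8, 7).
Row gets 6 moving first and 8 moving second, so Row prefers to move second.

second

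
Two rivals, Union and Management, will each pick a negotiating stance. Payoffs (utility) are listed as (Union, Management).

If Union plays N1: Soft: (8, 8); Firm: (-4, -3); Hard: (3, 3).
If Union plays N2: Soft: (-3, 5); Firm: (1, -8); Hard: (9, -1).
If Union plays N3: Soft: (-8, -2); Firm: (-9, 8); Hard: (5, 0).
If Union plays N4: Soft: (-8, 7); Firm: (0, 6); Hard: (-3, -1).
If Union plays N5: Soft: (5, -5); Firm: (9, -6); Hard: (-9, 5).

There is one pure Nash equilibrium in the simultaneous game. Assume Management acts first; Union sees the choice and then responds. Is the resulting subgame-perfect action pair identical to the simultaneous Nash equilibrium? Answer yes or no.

Backward induction with Management moving first.
- Soft: BR = N1, leader payoff 8.
- Firm: BR = N5, leader payoff -6.
- Hard: BR = N2, leader payoff -1.
Among 8, -6, -1, the best is 8 at Soft. Subgame-perfect outcome: (N1, Soft) with payoffs (8, 8).
For the simultaneous game, intersect best replies.
Union's best replies: Soft→N1; Firm→N5; Hard→N2.
Management's best replies: N1→Soft; N2→Soft; N3→Firm; N4→Soft; N5→Hard.
Only (N1, Soft) has each player best-responding; Nash payoffs (8, 8).
Sequential outcome (N1, Soft) coincides with the Nash profile (N1, Soft).

yes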